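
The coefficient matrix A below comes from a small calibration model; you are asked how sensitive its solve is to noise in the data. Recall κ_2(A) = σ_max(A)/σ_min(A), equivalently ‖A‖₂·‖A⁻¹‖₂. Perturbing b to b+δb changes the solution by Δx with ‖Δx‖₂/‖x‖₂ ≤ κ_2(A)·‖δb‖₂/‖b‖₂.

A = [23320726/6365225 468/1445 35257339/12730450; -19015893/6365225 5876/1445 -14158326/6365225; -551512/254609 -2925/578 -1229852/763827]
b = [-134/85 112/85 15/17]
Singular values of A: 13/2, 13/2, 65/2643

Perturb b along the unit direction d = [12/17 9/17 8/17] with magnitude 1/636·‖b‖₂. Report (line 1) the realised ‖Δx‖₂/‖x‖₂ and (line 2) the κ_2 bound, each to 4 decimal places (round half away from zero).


largest singular value 13/2, smallest 65/2643
κ = σ_max/σ_min = (13/2)/(65/2643) = 264.3000
worst-case relative error ≤ 264.3000 × 1/636 = 0.4156
solve Ax = b  →  x = [-0.2751 0.0090 -0.2063]
2-norm of b is 2.2361; of x, 0.3440
δb = ε·‖b‖·d = [0.0025 0.0019 0.0017]; solving A·Δx = δb gives ‖Δx‖ = 0.1430
realised ‖Δx‖/‖x‖ = 0.4156
tightness: 0.4156 against a bound of 0.4156; the bound is attained (ratio 1)

0.4156
0.4156


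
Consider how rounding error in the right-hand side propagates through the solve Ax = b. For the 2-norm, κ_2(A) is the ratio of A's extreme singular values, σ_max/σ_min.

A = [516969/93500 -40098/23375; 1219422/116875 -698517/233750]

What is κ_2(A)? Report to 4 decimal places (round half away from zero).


110.0000

AᵀA = [105443819721/756250000 -3843961191/94531250; -3843961191/94531250 2244674601/189062500]; tr = 183076029/1210000, det = 228886641/121000000
eigenvalues of AᵀA: λ = (tr ± √(tr²−4·det))/2 = 15129/100, 15129/1210000
κ_2(A) = √(λ_max/λ_min) = √((15129/100) / (15129/1210000)) = 110.0000


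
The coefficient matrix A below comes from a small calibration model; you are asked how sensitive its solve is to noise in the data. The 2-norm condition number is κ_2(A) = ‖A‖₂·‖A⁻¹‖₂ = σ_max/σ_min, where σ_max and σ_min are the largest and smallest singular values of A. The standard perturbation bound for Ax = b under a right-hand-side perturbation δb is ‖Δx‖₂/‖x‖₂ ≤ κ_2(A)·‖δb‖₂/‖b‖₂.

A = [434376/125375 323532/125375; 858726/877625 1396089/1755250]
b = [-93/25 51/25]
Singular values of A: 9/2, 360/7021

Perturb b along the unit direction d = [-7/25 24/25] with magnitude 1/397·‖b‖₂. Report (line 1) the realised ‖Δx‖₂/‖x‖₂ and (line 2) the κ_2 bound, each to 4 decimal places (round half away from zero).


from the listed singular values, σ₁ = 9/2, σ_n = 360/7021
κ = σ_max/σ_min = (9/2)/(360/7021) = 87.7625
worst-case relative error ≤ 87.7625 × 1/397 = 0.2211
solve Ax = b  →  x = [-35.6383 46.4067]
‖b‖₂ = 4.2426 and ‖x‖₂ = 58.5121
δb = ε·‖b‖·d = [-0.0030 0.0103]; solving A·Δx = δb gives ‖Δx‖ = 0.2084
realised ‖Δx‖/‖x‖ = 0.0036
so the bound overstates the realised error by a factor of ≈ 62.0615 (computed from the unrounded values)

0.0036
0.2211


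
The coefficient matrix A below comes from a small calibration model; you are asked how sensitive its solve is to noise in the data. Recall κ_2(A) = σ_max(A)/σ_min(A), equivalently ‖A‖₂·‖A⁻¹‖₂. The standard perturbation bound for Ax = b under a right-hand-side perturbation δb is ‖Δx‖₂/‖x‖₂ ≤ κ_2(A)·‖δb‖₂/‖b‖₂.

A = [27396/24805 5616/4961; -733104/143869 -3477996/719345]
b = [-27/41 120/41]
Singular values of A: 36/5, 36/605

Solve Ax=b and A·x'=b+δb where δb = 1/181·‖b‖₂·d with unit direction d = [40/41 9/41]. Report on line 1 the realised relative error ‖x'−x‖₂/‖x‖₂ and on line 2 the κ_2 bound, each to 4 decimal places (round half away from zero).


σ_max = 36/5, σ_min = 36/605
κ = σ_max/σ_min = (36/5)/(36/605) = 121.0000
bound on ‖Δx‖/‖x‖: κ·ε = 121.0000·1/181 = 0.6685
solve Ax = b  →  x = [-0.3017 -0.2874]
2-norm of b is 3.0000; of x, 0.4167
Δx = A⁻¹·δb where δb = 1/181·3.0000·d; ‖Δx‖ = 0.2785
dividing the unrounded norms, ‖Δx‖/‖x‖ = 0.6685
tightness: 0.6685 against a bound of 0.6685; the bound is attained (ratio 1)

0.6685
0.6685


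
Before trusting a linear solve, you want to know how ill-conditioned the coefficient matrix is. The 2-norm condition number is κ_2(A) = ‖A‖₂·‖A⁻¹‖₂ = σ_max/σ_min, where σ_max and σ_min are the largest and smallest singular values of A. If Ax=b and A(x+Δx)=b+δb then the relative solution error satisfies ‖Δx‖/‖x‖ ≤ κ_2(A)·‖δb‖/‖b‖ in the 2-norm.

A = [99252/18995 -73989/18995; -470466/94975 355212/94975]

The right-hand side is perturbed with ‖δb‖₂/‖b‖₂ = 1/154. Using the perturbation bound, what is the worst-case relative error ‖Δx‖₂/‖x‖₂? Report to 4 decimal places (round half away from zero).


form AᵀA = [556019316/10725625 -417008412/10725625; -417008412/10725625 312764409/10725625] with trace 34751349/429025 and determinant 26244/429025
eigenvalues of AᵀA: λ = (tr ± √(tr²−4·det))/2 = 81, 324/429025
so κ_2 = √(81 / (324/429025)) = 327.5000
perturbation bound = 327.5000·1/154 = 2.1266

2.1266


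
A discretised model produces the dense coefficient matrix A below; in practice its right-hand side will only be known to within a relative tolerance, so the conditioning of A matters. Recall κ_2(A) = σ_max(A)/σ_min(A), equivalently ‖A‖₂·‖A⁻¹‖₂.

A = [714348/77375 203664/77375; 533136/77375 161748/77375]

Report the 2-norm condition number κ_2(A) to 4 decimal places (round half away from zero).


M = AᵀA = [31781082384/239475625 9268826112/239475625; 9268826112/239475625 2705657616/239475625]. tr(M)=55178784/383161, det(M)=518400/383161
λ_max, λ_min = (55178784/383161 ± √3043903681069056/146812351921)/2 = 144, 3600/383161
κ = σ_max/σ_min = 12/(60/619) = 123.8000

123.8000


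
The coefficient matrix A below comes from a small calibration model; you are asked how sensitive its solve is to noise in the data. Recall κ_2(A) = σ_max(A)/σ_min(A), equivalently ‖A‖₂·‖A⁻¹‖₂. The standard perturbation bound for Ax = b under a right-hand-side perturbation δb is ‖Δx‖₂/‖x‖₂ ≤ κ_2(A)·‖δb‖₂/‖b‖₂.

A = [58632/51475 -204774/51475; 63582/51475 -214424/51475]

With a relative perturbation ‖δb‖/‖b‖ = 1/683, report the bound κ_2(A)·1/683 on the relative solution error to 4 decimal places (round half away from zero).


M = AᵀA = [8894628/3150625 -30487296/3150625; -30487296/3150625 104530372/3150625]. tr(M)=181480/5041, det(M)=144/5041
solving λ² − 181480/5041·λ + 144/5041 = 0 gives λ = 36, 4/5041
κ = σ_max/σ_min = 6/(2/71) = 213.0000
κ_2(A)·‖δb‖/‖b‖ = 0.3119

0.3119


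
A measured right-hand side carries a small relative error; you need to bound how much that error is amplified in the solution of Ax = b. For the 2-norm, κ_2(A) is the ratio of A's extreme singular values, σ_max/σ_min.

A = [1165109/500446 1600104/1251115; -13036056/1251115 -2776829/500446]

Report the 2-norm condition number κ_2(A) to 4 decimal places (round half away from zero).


359.0000

AᵀA = [424563949249/3724660900 2264318496/37246609; 2264318496/37246609 120767884369/3724660900]; tr = 943480681/6444050, det = 214358881/1288810000
char-poly roots: 14641/100 and 14641/12888100
so κ_2 = √((14641/100) / (14641/12888100)) = 359.0000


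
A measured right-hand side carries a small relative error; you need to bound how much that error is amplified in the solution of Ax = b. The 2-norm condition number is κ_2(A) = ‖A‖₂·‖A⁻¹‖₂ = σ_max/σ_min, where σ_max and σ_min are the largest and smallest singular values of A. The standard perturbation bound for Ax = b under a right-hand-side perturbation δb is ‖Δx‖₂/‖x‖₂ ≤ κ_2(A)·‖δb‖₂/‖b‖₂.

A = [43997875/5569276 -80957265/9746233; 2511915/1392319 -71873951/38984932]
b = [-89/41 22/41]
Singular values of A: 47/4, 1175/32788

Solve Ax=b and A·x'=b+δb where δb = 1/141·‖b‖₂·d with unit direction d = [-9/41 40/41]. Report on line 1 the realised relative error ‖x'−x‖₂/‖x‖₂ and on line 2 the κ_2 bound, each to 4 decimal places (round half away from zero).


0.0159
2.3254

largest singular value 47/4, smallest 1175/32788
κ = σ_max/σ_min = (47/4)/(1175/32788) = 327.8800
worst-case relative error ≤ 327.8800 × 1/141 = 2.3254
solve Ax = b  →  x = [20.0894 19.3679]
‖b‖ = 2.2361, ‖x‖ = 27.9052
δb = ε·‖b‖·d = [-0.0035 0.0155]; solving A·Δx = δb gives ‖Δx‖ = 0.4425
realised ‖Δx‖/‖x‖ = 0.0159
so the bound overstates the realised error by a factor of ≈ 146.6351 (computed from the unrounded values)


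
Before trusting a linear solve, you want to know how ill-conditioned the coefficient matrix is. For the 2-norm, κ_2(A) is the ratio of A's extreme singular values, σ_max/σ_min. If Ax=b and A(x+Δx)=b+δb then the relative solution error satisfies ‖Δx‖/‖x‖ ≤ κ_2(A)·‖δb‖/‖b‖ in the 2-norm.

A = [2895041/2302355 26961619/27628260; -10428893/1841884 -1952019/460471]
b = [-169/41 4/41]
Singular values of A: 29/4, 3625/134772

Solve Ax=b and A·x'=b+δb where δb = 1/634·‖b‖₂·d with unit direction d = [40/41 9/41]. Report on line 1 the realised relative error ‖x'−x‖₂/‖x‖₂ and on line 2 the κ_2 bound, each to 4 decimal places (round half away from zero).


largest singular value 29/4, smallest 3625/134772
condition number: (29/4) ÷ (3625/134772) = 269.5440
κ_2(A)·‖δb‖/‖b‖ = 0.4251
solve Ax = b  →  x = [89.1180 -119.0539]
2-norm of b is 4.1231; of x, 148.7140
with δb = [0.0063 0.0014], A·Δx = δb → ‖Δx‖ = 0.2418
realised ‖Δx‖/‖x‖ = 0.0016
tightness: 0.0016 against a bound of 0.4251 (unrounded ratio ≈ 0.0038)

0.0016
0.4251


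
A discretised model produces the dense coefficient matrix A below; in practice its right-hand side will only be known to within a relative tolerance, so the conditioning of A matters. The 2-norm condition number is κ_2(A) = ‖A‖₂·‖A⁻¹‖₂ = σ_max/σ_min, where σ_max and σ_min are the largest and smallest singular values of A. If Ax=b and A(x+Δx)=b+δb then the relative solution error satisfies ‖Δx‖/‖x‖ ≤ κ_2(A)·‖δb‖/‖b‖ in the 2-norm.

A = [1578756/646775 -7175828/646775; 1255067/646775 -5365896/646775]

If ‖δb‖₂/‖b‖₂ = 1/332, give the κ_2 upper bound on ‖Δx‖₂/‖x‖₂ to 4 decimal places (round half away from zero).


0.4752

M = AᵀA = [162706547281/16732716025 -28901504808/669308641; -28901504808/669308641 3211413894736/16732716025]. tr(M)=2007210257/9954025, det(M)=406586896/248850625
λ_max, λ_min = (2007210257/9954025 ± √161129818705024521/3963304548025)/2 = 5041/25, 80656/9954025
κ_2(A) = √(λ_max/λ_min) = √((5041/25) / (80656/9954025)) = 157.7500
perturbation bound = 157.7500·1/332 = 0.4752


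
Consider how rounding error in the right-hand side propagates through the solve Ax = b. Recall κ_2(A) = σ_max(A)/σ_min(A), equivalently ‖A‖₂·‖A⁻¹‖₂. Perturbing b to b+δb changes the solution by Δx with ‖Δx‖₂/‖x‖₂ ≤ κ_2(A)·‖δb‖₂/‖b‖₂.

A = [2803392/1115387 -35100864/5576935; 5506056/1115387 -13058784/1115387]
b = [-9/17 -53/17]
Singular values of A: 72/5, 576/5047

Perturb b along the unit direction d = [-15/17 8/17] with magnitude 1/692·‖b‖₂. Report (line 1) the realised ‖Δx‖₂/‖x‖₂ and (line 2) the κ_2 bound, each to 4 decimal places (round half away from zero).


0.0046
0.1823

σ_max = 72/5, σ_min = 576/5047
condition number: (72/5) ÷ (576/5047) = 126.1750
bound on ‖Δx‖/‖x‖: κ·ε = 126.1750·1/692 = 0.1823
solve Ax = b  →  x = [-8.1683 -3.1778]
‖b‖ = 3.1623, ‖x‖ = 8.7646
δb = ε·‖b‖·d = [-0.0040 0.0022]; solving A·Δx = δb gives ‖Δx‖ = 0.0400
relative error = 0.0046
so the bound overstates the realised error by a factor of ≈ 39.9113 (computed from the unrounded values)


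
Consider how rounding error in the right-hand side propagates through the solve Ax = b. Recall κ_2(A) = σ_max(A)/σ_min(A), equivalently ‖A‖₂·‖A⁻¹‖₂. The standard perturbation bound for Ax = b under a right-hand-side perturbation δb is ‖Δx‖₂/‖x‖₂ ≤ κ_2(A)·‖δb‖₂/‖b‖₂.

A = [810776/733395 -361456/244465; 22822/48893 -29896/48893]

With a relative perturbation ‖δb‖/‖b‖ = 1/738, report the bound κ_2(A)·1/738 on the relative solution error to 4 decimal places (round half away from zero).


M = AᵀA = [4583121604/3182652225 -2036871824/1060884075; -2036871824/1060884075 905294144/353628025]. tr(M)=509230756/127306089, det(M)=25600/127306089
solving λ² − 509230756/127306089·λ + 25600/127306089 = 0 gives λ = 4, 6400/127306089
so κ_2 = √(4 / (6400/127306089)) = 282.0750
worst-case relative error ≤ 282.0750 × 1/738 = 0.3822

0.3822


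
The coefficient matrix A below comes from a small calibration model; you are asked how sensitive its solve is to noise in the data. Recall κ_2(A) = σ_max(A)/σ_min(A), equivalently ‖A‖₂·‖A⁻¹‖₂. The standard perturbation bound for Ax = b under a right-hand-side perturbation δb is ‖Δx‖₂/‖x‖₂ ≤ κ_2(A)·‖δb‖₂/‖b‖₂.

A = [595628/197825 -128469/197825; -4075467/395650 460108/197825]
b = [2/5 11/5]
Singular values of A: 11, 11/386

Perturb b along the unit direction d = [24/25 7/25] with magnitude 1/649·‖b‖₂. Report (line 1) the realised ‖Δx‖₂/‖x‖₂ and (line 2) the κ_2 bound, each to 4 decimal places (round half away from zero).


0.0034
0.5948

largest singular value 11, smallest 11/386
κ = σ_max/σ_min = 11/(11/386) = 386.0000
κ_2(A)·‖δb‖/‖b‖ = 0.5948
solve Ax = b  →  x = [7.5255 34.2749]
‖b‖₂ = 2.2361 and ‖x‖₂ = 35.0914
with δb = [0.0033 0.0010], A·Δx = δb → ‖Δx‖ = 0.1209
dividing the unrounded norms, ‖Δx‖/‖x‖ = 0.0034
so the bound overstates the realised error by a factor of ≈ 172.6268 (computed from the unrounded values)


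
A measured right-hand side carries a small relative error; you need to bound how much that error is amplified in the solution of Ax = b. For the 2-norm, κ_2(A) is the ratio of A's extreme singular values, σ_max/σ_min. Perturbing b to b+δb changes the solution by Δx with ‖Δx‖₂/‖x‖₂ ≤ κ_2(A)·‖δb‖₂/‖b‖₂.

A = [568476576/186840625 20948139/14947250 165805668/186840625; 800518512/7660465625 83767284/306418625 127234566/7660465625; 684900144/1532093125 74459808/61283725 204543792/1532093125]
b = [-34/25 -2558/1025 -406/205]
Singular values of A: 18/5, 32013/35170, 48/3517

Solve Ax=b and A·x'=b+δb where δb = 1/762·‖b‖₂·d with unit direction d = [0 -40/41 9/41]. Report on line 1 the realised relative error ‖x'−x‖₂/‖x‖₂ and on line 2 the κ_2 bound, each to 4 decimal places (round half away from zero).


0.0023
0.3462

largest singular value 18/5, smallest 48/3517
condition number: (18/5) ÷ (48/3517) = 263.7750
worst-case relative error ≤ 263.7750 × 1/762 = 0.3462
solve Ax = b  →  x = [-40.5096 -2.2002 140.8323]
‖b‖₂ = 3.4641 and ‖x‖₂ = 146.5592
with δb = [0.0000 -0.0044 0.0010], A·Δx = δb → ‖Δx‖ = 0.3331
realised ‖Δx‖/‖x‖ = 0.0023
realised/bound (from unrounded values) ≈ 0.0066


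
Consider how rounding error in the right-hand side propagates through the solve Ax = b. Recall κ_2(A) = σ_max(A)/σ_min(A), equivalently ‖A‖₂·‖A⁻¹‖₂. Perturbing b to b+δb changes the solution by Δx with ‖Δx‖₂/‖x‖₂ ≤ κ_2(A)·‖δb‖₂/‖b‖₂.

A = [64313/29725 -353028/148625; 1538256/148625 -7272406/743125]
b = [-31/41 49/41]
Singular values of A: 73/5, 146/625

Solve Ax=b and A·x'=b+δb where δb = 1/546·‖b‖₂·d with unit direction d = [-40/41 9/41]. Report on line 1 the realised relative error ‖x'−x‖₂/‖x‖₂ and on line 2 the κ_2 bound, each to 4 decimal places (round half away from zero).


from the listed singular values, σ₁ = 73/5, σ_n = 146/625
κ_2(A) = (73/5) / (146/625) = 62.5000
worst-case relative error ≤ 62.5000 × 1/546 = 0.1145
solve Ax = b  →  x = [3.0019 3.0527]
‖b‖ = 1.4142, ‖x‖ = 4.2814
re-solving with b+δb shifts x by Δx of norm 0.0111
realised ‖Δx‖/‖x‖ = 0.0026
so the bound overstates the realised error by a factor of ≈ 44.1998 (computed from the unrounded values)

0.0026
0.1145


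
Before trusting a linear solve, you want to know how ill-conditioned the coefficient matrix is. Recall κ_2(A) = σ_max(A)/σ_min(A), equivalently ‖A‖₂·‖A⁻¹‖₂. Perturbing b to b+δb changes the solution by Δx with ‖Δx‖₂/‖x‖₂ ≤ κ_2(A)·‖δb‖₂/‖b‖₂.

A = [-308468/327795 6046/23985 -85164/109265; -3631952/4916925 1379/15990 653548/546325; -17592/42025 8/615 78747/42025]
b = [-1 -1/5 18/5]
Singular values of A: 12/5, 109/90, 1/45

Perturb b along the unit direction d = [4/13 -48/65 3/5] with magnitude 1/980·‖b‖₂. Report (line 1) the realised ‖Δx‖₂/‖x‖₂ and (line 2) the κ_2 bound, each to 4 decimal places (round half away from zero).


σ_max = 12/5, σ_min = 1/45
κ = σ_max/σ_min = (12/5)/(1/45) = 108.0000
bound on ‖Δx‖/‖x‖: κ·ε = 108.0000·1/980 = 0.1102
solve Ax = b  →  x = [19.7858 87.6236 5.7330]
‖b‖ = 3.7417, ‖x‖ = 90.0125
δb = ε·‖b‖·d = [0.0012 -0.0028 0.0023]; solving A·Δx = δb gives ‖Δx‖ = 0.1718
dividing the unrounded norms, ‖Δx‖/‖x‖ = 0.0019
realised/bound (from unrounded values) ≈ 0.0173

0.0019
0.1102


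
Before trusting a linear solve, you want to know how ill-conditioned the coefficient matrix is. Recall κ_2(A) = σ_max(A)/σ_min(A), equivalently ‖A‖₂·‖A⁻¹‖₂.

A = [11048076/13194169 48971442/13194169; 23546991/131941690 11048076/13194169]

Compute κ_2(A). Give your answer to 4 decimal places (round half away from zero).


form AᵀA = [7590992930001/10356103248100 1686660046578/517805162405; 1686660046578/517805162405 1499263601940/103561032481] with trace 93704552721/6160680100 and determinant 2313441/1540170025
λ_max, λ_min = (93704552721/6160680100 ± √8780315162723768918241/37953979294536010000)/2 = 1521/100, 6084/61606801
κ = σ_max/σ_min = (39/10)/(78/7849) = 392.4500

392.4500


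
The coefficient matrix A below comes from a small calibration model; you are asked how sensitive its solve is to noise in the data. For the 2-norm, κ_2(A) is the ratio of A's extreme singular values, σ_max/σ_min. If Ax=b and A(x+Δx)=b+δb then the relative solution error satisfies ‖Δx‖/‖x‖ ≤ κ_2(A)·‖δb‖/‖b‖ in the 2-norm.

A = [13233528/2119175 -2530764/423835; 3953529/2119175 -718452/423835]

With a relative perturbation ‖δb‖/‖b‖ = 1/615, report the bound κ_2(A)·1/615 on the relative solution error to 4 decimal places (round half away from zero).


M = AᵀA = [305210647809/7185444289 -290650856580/7185444289; -290650856580/7185444289 276837588000/7185444289]. tr(M)=692090649/8543929, det(M)=2624400/8543929
λ_max, λ_min = (692090649/8543929 ± √478899775684170801/72998722757041)/2 = 81, 32400/8543929
κ_2(A) = √(λ_max/λ_min) = √(81 / (32400/8543929)) = 146.1500
worst-case relative error ≤ 146.1500 × 1/615 = 0.2376

0.2376


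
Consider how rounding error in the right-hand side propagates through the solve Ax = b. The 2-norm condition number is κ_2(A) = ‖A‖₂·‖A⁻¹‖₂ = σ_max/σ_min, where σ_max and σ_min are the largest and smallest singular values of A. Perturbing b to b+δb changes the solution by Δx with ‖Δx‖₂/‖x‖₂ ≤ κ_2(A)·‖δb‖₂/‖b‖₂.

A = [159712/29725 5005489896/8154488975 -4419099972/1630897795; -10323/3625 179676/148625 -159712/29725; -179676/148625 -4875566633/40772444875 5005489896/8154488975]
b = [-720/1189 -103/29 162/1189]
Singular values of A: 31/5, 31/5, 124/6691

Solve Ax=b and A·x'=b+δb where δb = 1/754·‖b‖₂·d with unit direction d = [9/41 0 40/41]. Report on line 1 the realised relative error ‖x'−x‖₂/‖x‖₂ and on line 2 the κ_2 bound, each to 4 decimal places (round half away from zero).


0.4437
0.4437

σ_max = 31/5, σ_min = 124/6691
κ = σ_max/σ_min = (31/5)/(124/6691) = 334.5500
bound on ‖Δx‖/‖x‖: κ·ε = 334.5500·1/754 = 0.4437
solve Ax = b  →  x = [0.1742 -0.1218 0.5413]
‖b‖ = 3.6056, ‖x‖ = 0.5815
re-solving with b+δb shifts x by Δx of norm 0.2580
realised ‖Δx‖/‖x‖ = 0.4437
realised/bound = 1 exactly: the bound is attained for this b and d


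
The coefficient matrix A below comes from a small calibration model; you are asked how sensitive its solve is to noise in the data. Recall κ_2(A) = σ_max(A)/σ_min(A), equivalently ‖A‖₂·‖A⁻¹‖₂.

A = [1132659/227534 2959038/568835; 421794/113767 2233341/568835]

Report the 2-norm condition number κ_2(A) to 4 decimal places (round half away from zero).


AᵀA = [1994557124025/51771721156 523560068955/12942930289; 523560068955/12942930289 549748716309/12942930289]; tr = 4986387621/61559716, det = 4100625/61559716
char-poly roots: 81 and 50625/61559716
κ = σ_max/σ_min = 9/(225/7846) = 313.8400

313.8400


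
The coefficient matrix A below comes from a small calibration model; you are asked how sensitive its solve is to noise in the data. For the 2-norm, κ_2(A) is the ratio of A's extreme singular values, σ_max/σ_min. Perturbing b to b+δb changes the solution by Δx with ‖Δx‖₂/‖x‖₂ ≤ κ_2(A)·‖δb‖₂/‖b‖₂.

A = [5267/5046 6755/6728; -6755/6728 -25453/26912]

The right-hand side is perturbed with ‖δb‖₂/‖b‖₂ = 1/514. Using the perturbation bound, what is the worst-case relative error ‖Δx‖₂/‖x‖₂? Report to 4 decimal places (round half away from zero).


0.3735

M = AᵀA = [1016089/484416 1290205/645888; 1290205/645888 1638449/861184]. tr(M)=36865/9216, det(M)=1/2304
solving λ² − 36865/9216·λ + 1/2304 = 0 gives λ = 4, 1/9216
σ_max=√4=2, σ_min=√(1/9216)=(1/96) → κ = 192.0000
perturbation bound = 192.0000·1/514 = 0.3735


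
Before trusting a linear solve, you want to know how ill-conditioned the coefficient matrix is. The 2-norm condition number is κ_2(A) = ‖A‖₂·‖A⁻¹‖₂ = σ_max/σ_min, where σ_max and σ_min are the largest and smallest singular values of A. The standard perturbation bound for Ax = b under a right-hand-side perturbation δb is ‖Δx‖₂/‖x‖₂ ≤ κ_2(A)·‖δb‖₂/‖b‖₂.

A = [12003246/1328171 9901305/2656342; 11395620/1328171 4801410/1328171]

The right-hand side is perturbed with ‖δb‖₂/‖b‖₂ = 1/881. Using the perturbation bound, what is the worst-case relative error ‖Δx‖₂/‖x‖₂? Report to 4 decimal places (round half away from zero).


M = AᵀA = [325728977076/2097548401 135718125615/2097548401; 135718125615/2097548401 226218778425/8390193604]. tr(M)=9048134241/49646116, det(M)=5904900/12411529
eigenvalues of AᵀA: λ = (tr ± √(tr²−4·det))/2 = 729/4, 32400/12411529
κ_2(A) = √(λ_max/λ_min) = √((729/4) / (32400/12411529)) = 264.2250
perturbation bound = 264.2250·1/881 = 0.2999

0.2999


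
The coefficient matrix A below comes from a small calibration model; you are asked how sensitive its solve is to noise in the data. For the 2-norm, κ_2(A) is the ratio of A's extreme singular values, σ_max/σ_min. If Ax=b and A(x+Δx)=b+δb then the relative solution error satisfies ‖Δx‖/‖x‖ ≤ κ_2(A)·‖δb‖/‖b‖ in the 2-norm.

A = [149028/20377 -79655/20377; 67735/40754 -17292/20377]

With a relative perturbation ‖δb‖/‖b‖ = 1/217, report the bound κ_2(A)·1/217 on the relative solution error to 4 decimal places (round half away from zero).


1.1452

form AᵀA = [55577281/988036 -7410150/247009; -7410150/247009 3952369/247009] with trace 71386757/988036 and determinant 83521/988036
solving λ² − 71386757/988036·λ + 83521/988036 = 0 gives λ = 289/4, 289/247009
κ = σ_max/σ_min = (17/2)/(17/497) = 248.5000
κ_2(A)·‖δb‖/‖b‖ = 1.1452


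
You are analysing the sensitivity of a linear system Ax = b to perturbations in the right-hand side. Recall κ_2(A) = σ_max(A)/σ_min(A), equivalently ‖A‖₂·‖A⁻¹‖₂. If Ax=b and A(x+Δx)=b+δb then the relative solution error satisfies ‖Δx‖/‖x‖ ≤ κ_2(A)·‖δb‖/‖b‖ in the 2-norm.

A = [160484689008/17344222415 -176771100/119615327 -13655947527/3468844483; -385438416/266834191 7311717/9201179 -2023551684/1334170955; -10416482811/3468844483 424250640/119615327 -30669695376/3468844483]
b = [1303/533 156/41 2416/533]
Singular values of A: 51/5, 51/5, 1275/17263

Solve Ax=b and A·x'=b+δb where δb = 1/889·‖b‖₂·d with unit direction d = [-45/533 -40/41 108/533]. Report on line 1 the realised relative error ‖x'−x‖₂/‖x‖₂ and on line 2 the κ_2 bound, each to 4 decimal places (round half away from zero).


from the listed singular values, σ₁ = 51/5, σ_n = 1275/17263
κ = σ_max/σ_min = (51/5)/(1275/17263) = 138.1040
κ_2(A)·‖δb‖/‖b‖ = 0.1553
solve Ax = b  →  x = [-10.7399 -37.3435 -11.8455]
‖b‖ = 6.4031, ‖x‖ = 40.6226
re-solving with b+δb shifts x by Δx of norm 0.0975
relative error = 0.0024
realised/bound (from unrounded values) ≈ 0.0155

0.0024
0.1553


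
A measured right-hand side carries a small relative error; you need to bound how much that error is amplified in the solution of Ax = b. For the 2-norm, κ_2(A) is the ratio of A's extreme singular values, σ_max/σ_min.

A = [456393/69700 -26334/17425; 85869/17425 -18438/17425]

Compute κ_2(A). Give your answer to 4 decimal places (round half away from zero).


136.0000

AᵀA = [13050813321/194323600 -14681331/971618; -14681331/971618 41337576/12145225]; tr = 8157177/115600, det = 194481/722500
λ_max, λ_min = (8157177/115600 ± √2661005925081/534534400)/2 = 1764/25, 441/115600
κ_2(A) = √(λ_max/λ_min) = √((1764/25) / (441/115600)) = 136.0000


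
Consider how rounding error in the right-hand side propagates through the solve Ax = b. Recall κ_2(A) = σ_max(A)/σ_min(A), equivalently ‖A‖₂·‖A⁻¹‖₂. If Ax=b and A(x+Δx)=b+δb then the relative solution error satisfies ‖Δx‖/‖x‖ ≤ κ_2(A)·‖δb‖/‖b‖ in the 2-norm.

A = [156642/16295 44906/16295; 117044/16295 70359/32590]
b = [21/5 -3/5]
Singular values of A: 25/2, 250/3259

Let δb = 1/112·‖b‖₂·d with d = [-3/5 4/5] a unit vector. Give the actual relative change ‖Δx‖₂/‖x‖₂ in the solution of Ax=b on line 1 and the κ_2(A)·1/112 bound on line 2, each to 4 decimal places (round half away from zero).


0.0126
1.4549

σ_max = 25/2, σ_min = 250/3259
κ = σ_max/σ_min = (25/2)/(250/3259) = 162.9500
bound on ‖Δx‖/‖x‖: κ·ε = 162.9500·1/112 = 1.4549
solve Ax = b  →  x = [11.1806 -37.4765]
‖b‖ = 4.2426, ‖x‖ = 39.1087
re-solving with b+δb shifts x by Δx of norm 0.4938
dividing the unrounded norms, ‖Δx‖/‖x‖ = 0.0126
tightness: 0.0126 against a bound of 1.4549 (unrounded ratio ≈ 0.0087)


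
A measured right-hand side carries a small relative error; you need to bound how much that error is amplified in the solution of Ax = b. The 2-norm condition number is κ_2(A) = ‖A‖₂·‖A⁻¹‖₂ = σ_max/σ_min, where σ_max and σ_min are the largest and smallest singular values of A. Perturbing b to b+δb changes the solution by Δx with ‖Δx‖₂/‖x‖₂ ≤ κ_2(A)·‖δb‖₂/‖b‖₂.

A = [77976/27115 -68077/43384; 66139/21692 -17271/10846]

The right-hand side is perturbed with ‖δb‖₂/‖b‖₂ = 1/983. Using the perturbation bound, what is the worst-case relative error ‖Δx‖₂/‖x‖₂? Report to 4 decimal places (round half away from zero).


form AᵀA = [245711401/13987600 -13103217/1398760; -13103217/1398760 11185585/2238016] with trace 4368461/193600 and determinant 130321/3097600
char-poly roots: 361/16 and 361/193600
κ_2(A) = √(λ_max/λ_min) = √((361/16) / (361/193600)) = 110.0000
κ_2(A)·‖δb‖/‖b‖ = 0.1119

0.1119


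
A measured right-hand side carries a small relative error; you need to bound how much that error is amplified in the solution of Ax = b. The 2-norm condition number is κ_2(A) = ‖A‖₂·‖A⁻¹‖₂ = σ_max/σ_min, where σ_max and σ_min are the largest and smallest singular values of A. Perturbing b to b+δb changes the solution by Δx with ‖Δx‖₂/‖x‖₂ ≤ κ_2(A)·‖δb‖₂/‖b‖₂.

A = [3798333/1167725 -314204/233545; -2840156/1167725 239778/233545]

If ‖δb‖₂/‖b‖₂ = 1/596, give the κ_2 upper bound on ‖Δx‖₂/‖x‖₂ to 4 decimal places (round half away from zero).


0.4823

M = AᵀA = [899752787329/54543267025 -74978333892/10908653405; -74978333892/10908653405 6248705716/2181730681]. tr(M)=6248345741/322741225, det(M)=58564/12909649
solving λ² − 6248345741/322741225·λ + 58564/12909649 = 0 gives λ = 484/25, 3025/12909649
κ_2(A) = √(λ_max/λ_min) = √((484/25) / (3025/12909649)) = 287.4400
worst-case relative error ≤ 287.4400 × 1/596 = 0.4823


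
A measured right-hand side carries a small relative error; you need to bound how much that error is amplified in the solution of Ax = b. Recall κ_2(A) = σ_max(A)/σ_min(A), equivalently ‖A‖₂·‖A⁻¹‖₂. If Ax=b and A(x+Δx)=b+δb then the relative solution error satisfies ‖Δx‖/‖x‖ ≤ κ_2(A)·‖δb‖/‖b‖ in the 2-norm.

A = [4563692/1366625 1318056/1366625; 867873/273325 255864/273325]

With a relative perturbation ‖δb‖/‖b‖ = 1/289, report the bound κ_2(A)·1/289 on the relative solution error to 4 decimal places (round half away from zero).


1.2523

M = AᵀA = [47155021729/2220765625 13753434072/2220765625; 13753434072/2220765625 4011808896/2220765625]. tr(M)=81866929/3553225, det(M)=576/142129
char-poly roots: 576/25 and 25/142129
κ_2(A) = √(λ_max/λ_min) = √((576/25) / (25/142129)) = 361.9200
κ_2(A)·‖δb‖/‖b‖ = 1.2523


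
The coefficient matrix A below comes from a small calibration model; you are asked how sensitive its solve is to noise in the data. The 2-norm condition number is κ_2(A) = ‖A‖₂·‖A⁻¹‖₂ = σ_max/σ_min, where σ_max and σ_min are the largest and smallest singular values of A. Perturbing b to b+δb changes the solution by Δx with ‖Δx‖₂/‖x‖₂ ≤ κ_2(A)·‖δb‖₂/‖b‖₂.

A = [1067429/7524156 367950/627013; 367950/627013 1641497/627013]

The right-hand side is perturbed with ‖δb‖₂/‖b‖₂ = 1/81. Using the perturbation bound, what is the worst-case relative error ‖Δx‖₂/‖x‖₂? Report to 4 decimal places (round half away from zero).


M = AᵀA = [12275527561/33678122256 757547725/467751698; 757547725/467751698 1683461989/233875849]. tr(M)=151513417/20034576, det(M)=14641/20034576
char-poly roots: 121/16 and 121/1252161
so κ_2 = √((121/16) / (121/1252161)) = 279.7500
worst-case relative error ≤ 279.7500 × 1/81 = 3.4537

3.4537


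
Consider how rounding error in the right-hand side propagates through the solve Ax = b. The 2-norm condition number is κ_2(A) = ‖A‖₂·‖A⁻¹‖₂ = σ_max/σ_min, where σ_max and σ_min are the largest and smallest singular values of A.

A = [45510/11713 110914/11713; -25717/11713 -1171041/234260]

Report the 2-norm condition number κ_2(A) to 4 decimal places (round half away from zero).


form AᵀA = [9455101/474721 453527973/9494420; 453527973/9494420 21771983329/189888400] with trace 151207241/1123600 and determinant 21025/11236
solving λ² − 151207241/1123600·λ + 21025/11236 = 0 gives λ = 3364/25, 625/44944
κ = σ_max/σ_min = (58/5)/(25/212) = 98.3680

98.3680


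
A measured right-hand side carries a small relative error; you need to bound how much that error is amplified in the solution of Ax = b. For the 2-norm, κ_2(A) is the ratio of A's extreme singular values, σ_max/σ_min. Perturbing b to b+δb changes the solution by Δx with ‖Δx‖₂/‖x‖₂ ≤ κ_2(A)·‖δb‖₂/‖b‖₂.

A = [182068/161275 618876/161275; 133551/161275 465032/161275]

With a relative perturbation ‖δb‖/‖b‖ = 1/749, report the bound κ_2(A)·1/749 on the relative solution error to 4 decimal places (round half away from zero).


AᵀA = [2039385049/1040385025 6991320168/1040385025; 6991320168/1040385025 23970490576/1040385025]; tr = 1040395025/41615401, det = 250000/41615401
λ_max, λ_min = (1040395025/41615401 ± √1082380192643750625/1731841600390801)/2 = 25, 10000/41615401
κ_2(A) = √(λ_max/λ_min) = √(25 / (10000/41615401)) = 322.5500
κ_2(A)·‖δb‖/‖b‖ = 0.4306

0.4306


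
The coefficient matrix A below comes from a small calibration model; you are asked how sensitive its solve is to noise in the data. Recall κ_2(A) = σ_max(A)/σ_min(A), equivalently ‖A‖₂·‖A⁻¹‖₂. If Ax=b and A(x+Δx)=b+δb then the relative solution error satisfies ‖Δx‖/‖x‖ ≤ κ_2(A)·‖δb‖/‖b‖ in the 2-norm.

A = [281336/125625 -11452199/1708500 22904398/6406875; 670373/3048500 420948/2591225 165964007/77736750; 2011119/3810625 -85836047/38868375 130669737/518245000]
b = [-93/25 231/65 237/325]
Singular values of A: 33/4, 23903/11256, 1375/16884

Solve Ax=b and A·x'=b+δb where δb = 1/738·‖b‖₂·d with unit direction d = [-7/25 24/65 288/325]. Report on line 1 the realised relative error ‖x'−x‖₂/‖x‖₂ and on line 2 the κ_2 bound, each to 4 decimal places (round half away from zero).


0.0023
0.1373

σ_max = 33/4, σ_min = 1375/16884
κ_2(A) = (33/4) / (1375/16884) = 101.3040
worst-case relative error ≤ 101.3040 × 1/738 = 0.1373
solve Ax = b  →  x = [-35.4661 -8.1283 5.9362]
‖b‖ = 5.1962, ‖x‖ = 36.8667
δb = ε·‖b‖·d = [-0.0020 0.0026 0.0062]; solving A·Δx = δb gives ‖Δx‖ = 0.0865
relative error = 0.0023
so the bound overstates the realised error by a factor of ≈ 58.5337 (computed from the unrounded values)


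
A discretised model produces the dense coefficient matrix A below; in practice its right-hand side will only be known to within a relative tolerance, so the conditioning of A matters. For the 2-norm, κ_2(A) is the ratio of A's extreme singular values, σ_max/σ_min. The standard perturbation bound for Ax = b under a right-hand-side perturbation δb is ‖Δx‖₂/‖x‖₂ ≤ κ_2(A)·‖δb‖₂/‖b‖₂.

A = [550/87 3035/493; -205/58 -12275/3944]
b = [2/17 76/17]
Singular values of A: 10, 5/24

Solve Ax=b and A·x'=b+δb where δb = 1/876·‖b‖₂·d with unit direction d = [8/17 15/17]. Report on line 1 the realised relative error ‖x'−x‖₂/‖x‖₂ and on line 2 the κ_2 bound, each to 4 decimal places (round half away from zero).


largest singular value 10, smallest 5/24
κ = σ_max/σ_min = 10/(5/24) = 48.0000
worst-case relative error ≤ 48.0000 × 1/876 = 0.0548
solve Ax = b  →  x = [-13.3862 13.7655]
‖b‖ = 4.4721, ‖x‖ = 19.2010
with δb = [0.0024 0.0045], A·Δx = δb → ‖Δx‖ = 0.0245
relative error = 0.0013
tightness: 0.0013 against a bound of 0.0548 (unrounded ratio ≈ 0.0233)

0.0013
0.0548


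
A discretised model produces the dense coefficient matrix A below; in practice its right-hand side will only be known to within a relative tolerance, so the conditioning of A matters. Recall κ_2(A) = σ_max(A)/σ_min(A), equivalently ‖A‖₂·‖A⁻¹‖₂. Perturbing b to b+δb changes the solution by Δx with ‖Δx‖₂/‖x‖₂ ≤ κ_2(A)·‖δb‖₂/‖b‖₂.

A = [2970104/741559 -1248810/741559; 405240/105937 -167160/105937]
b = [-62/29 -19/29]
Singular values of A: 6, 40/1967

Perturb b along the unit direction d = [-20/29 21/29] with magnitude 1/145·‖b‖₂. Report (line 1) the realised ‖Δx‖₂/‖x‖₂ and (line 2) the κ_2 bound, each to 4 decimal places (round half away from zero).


0.0154
2.0348

largest singular value 6, smallest 40/1967
condition number: 6 ÷ (40/1967) = 295.0500
worst-case relative error ≤ 295.0500 × 1/145 = 2.0348
solve Ax = b  →  x = [18.6058 45.5205]
‖b‖₂ = 2.2361 and ‖x‖₂ = 49.1761
with δb = [-0.0106 0.0112], A·Δx = δb → ‖Δx‖ = 0.7583
realised ‖Δx‖/‖x‖ = 0.0154
realised/bound (from unrounded values) ≈ 0.0076


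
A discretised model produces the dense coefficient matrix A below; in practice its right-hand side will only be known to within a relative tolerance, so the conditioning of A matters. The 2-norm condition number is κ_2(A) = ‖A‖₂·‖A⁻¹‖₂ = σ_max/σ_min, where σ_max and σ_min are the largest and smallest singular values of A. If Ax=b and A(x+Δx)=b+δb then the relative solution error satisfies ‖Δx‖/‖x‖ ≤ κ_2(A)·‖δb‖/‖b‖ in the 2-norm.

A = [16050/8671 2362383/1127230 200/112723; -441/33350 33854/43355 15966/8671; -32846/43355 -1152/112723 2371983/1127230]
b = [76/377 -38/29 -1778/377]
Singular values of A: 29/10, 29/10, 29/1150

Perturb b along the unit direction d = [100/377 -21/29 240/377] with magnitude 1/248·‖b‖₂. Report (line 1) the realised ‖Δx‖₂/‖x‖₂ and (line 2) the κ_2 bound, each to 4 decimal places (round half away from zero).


from the listed singular values, σ₁ = 29/10, σ_n = 29/1150
κ_2(A) = (29/10) / (29/1150) = 115.0000
bound on ‖Δx‖/‖x‖: κ·ε = 115.0000·1/248 = 0.4637
solve Ax = b  →  x = [-56.9560 50.4198 -22.5025]
‖b‖₂ = 4.8990 and ‖x‖₂ = 79.3253
re-solving with b+δb shifts x by Δx of norm 0.7833
relative error = 0.0099
realised/bound (from unrounded values) ≈ 0.0213

0.0099
0.4637


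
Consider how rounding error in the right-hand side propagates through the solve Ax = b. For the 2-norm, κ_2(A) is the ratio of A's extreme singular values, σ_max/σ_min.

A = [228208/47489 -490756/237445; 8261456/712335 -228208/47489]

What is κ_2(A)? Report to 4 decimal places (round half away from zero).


M = AᵀA = [473191750144/3002492025 -13143867968/200166135; -13143867968/200166135 9129075344/333610225]. tr(M)=657222992/3553245, det(M)=342102016/444155625
solving λ² − 657222992/3553245·λ + 342102016/444155625 = 0 gives λ = 4624/25, 73984/17766225
κ = σ_max/σ_min = (68/5)/(272/4215) = 210.7500

210.7500


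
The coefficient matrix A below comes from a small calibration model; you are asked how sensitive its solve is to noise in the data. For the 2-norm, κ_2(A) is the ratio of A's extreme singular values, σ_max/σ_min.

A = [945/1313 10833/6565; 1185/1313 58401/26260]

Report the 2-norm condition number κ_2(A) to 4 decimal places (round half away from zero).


form AᵀA = [2297250/1723969 22030785/6895876; 22030785/6895876 211533561/27583504] with trace 1469169/163216 and determinant 2025/163216
λ_max, λ_min = (1469169/163216 ± √2157135500961/26639462656)/2 = 9, 225/163216
κ_2(A) = √(λ_max/λ_min) = √(9 / (225/163216)) = 80.8000

80.8000


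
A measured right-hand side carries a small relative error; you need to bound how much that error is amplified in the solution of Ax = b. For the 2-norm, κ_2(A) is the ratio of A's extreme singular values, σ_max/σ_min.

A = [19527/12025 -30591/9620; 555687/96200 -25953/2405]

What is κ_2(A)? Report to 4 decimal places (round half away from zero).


AᵀA = [533106369/14807104 -124931565/1850888; -124931565/1850888 468509625/3701776]; tr = 2407144869/14807104, det = 169130025/236913664
λ_max, λ_min = (2407144869/14807104 ± √5793720338885602761/219250328866816)/2 = 2601/16, 65025/14807104
κ_2(A) = √(λ_max/λ_min) = √((2601/16) / (65025/14807104)) = 192.4000

192.4000


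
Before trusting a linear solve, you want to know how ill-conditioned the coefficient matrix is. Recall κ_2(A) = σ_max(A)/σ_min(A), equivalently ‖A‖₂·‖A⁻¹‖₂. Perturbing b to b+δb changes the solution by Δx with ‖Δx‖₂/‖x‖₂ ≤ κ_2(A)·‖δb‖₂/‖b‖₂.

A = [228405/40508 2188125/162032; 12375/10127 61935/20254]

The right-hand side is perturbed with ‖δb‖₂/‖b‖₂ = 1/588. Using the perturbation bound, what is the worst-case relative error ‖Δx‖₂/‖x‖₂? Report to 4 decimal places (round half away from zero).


AᵀA = [32492025/976144 311900625/3904576; 311900625/3904576 2994284025/15618304]; tr = 20793825/92416, det = 50625/92416
solving λ² − 20793825/92416·λ + 50625/92416 = 0 gives λ = 225, 225/92416
so κ_2 = √(225 / (225/92416)) = 304.0000
perturbation bound = 304.0000·1/588 = 0.5170

0.5170
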